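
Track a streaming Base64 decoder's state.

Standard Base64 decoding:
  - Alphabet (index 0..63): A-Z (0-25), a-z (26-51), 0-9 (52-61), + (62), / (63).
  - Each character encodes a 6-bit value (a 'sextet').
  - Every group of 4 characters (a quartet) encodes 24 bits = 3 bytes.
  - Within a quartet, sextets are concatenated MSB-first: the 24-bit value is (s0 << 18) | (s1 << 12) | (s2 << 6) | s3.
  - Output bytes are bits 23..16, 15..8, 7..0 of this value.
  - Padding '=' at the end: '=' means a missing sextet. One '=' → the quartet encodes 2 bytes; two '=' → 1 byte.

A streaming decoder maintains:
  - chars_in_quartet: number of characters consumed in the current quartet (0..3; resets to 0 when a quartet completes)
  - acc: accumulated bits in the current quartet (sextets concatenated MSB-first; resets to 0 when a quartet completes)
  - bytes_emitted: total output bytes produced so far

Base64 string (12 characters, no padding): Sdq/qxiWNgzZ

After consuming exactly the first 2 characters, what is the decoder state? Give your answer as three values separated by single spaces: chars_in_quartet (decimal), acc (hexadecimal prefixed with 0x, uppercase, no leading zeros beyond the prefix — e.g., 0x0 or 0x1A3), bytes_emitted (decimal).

Answer: 2 0x49D 0

Derivation:
After char 0 ('S'=18): chars_in_quartet=1 acc=0x12 bytes_emitted=0
After char 1 ('d'=29): chars_in_quartet=2 acc=0x49D bytes_emitted=0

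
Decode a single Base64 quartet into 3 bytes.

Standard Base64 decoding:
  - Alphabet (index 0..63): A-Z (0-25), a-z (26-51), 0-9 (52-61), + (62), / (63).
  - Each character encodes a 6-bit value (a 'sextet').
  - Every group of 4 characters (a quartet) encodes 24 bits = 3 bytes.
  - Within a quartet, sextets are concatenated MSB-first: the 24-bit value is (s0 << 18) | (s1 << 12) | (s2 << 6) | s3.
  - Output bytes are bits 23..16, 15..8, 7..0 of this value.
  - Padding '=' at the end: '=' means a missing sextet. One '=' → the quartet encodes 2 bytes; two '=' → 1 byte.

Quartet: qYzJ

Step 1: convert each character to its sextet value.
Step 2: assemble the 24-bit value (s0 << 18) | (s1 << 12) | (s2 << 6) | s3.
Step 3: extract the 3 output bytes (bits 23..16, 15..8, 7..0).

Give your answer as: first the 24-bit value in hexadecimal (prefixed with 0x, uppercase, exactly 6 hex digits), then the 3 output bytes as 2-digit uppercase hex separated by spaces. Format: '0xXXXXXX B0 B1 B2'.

Sextets: q=42, Y=24, z=51, J=9
24-bit: (42<<18) | (24<<12) | (51<<6) | 9
      = 0xA80000 | 0x018000 | 0x000CC0 | 0x000009
      = 0xA98CC9
Bytes: (v>>16)&0xFF=A9, (v>>8)&0xFF=8C, v&0xFF=C9

Answer: 0xA98CC9 A9 8C C9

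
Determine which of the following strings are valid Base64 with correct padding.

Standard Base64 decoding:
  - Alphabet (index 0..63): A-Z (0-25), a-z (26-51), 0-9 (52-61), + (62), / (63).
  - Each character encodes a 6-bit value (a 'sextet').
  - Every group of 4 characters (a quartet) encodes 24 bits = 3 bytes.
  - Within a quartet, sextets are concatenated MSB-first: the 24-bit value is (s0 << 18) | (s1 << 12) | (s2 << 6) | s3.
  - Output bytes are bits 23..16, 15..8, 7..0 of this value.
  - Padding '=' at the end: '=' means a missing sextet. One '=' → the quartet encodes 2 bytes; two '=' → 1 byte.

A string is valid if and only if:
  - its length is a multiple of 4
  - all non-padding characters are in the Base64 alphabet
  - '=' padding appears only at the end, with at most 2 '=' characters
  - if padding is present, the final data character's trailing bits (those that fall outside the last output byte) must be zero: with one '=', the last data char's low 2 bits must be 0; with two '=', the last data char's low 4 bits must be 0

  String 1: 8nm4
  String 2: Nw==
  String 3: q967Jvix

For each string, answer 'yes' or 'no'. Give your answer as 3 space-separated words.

Answer: yes yes yes

Derivation:
String 1: '8nm4' → valid
String 2: 'Nw==' → valid
String 3: 'q967Jvix' → valid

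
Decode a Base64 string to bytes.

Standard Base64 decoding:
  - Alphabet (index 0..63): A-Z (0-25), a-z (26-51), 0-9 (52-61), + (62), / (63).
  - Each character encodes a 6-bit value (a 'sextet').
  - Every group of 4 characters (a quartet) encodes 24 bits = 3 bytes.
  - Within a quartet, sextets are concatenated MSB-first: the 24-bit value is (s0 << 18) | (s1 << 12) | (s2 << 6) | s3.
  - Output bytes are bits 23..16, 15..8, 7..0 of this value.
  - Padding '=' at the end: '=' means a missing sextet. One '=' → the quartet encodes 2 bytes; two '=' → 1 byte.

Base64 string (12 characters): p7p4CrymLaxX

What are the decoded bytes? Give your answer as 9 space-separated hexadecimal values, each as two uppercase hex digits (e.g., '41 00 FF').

Answer: A7 BA 78 0A BC A6 2D AC 57

Derivation:
After char 0 ('p'=41): chars_in_quartet=1 acc=0x29 bytes_emitted=0
After char 1 ('7'=59): chars_in_quartet=2 acc=0xA7B bytes_emitted=0
After char 2 ('p'=41): chars_in_quartet=3 acc=0x29EE9 bytes_emitted=0
After char 3 ('4'=56): chars_in_quartet=4 acc=0xA7BA78 -> emit A7 BA 78, reset; bytes_emitted=3
After char 4 ('C'=2): chars_in_quartet=1 acc=0x2 bytes_emitted=3
After char 5 ('r'=43): chars_in_quartet=2 acc=0xAB bytes_emitted=3
After char 6 ('y'=50): chars_in_quartet=3 acc=0x2AF2 bytes_emitted=3
After char 7 ('m'=38): chars_in_quartet=4 acc=0xABCA6 -> emit 0A BC A6, reset; bytes_emitted=6
After char 8 ('L'=11): chars_in_quartet=1 acc=0xB bytes_emitted=6
After char 9 ('a'=26): chars_in_quartet=2 acc=0x2DA bytes_emitted=6
After char 10 ('x'=49): chars_in_quartet=3 acc=0xB6B1 bytes_emitted=6
After char 11 ('X'=23): chars_in_quartet=4 acc=0x2DAC57 -> emit 2D AC 57, reset; bytes_emitted=9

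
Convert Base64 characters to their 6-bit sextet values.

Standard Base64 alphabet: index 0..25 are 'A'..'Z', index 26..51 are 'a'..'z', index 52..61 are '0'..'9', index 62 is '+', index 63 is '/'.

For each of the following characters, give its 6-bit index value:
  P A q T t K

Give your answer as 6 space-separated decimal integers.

'P': A..Z range, ord('P') − ord('A') = 15
'A': A..Z range, ord('A') − ord('A') = 0
'q': a..z range, 26 + ord('q') − ord('a') = 42
'T': A..Z range, ord('T') − ord('A') = 19
't': a..z range, 26 + ord('t') − ord('a') = 45
'K': A..Z range, ord('K') − ord('A') = 10

Answer: 15 0 42 19 45 10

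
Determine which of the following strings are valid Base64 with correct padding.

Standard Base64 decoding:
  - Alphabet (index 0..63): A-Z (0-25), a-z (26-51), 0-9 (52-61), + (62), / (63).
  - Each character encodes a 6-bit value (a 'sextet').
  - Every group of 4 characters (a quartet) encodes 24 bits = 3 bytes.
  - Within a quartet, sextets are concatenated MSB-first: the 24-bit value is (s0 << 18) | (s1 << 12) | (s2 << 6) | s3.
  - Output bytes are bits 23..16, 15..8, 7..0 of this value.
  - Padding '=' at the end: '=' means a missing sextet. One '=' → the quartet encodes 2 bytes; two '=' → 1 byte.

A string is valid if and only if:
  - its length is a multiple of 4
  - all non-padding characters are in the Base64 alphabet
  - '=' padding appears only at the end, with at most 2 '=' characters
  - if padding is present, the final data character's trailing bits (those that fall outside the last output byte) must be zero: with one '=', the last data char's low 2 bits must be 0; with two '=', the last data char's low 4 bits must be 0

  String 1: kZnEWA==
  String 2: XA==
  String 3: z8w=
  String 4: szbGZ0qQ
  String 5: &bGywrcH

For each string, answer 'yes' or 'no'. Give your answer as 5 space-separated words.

String 1: 'kZnEWA==' → valid
String 2: 'XA==' → valid
String 3: 'z8w=' → valid
String 4: 'szbGZ0qQ' → valid
String 5: '&bGywrcH' → invalid (bad char(s): ['&'])

Answer: yes yes yes yes no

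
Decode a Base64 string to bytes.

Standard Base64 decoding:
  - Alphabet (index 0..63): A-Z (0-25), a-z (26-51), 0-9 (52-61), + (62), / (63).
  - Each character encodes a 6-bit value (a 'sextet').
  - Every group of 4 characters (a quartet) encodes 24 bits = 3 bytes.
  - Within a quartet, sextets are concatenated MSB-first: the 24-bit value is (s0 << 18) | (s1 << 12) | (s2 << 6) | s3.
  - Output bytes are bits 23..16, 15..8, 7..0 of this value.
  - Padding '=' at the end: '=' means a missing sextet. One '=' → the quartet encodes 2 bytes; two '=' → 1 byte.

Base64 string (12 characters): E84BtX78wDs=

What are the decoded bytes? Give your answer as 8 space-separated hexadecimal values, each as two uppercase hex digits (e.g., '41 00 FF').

After char 0 ('E'=4): chars_in_quartet=1 acc=0x4 bytes_emitted=0
After char 1 ('8'=60): chars_in_quartet=2 acc=0x13C bytes_emitted=0
After char 2 ('4'=56): chars_in_quartet=3 acc=0x4F38 bytes_emitted=0
After char 3 ('B'=1): chars_in_quartet=4 acc=0x13CE01 -> emit 13 CE 01, reset; bytes_emitted=3
After char 4 ('t'=45): chars_in_quartet=1 acc=0x2D bytes_emitted=3
After char 5 ('X'=23): chars_in_quartet=2 acc=0xB57 bytes_emitted=3
After char 6 ('7'=59): chars_in_quartet=3 acc=0x2D5FB bytes_emitted=3
After char 7 ('8'=60): chars_in_quartet=4 acc=0xB57EFC -> emit B5 7E FC, reset; bytes_emitted=6
After char 8 ('w'=48): chars_in_quartet=1 acc=0x30 bytes_emitted=6
After char 9 ('D'=3): chars_in_quartet=2 acc=0xC03 bytes_emitted=6
After char 10 ('s'=44): chars_in_quartet=3 acc=0x300EC bytes_emitted=6
Padding '=': partial quartet acc=0x300EC -> emit C0 3B; bytes_emitted=8

Answer: 13 CE 01 B5 7E FC C0 3B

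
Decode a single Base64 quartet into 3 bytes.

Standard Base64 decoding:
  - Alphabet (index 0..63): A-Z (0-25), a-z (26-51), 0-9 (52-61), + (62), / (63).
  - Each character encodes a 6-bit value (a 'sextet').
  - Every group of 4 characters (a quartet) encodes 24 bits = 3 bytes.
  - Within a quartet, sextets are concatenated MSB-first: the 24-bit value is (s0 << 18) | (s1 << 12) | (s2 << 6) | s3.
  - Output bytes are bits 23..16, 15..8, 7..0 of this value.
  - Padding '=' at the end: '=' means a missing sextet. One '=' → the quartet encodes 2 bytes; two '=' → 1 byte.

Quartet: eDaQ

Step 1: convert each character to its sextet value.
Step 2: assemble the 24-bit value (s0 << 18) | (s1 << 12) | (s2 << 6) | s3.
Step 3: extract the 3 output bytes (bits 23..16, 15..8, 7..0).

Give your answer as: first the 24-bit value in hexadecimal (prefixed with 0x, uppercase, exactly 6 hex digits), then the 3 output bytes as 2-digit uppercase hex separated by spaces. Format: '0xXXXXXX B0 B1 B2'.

Sextets: e=30, D=3, a=26, Q=16
24-bit: (30<<18) | (3<<12) | (26<<6) | 16
      = 0x780000 | 0x003000 | 0x000680 | 0x000010
      = 0x783690
Bytes: (v>>16)&0xFF=78, (v>>8)&0xFF=36, v&0xFF=90

Answer: 0x783690 78 36 90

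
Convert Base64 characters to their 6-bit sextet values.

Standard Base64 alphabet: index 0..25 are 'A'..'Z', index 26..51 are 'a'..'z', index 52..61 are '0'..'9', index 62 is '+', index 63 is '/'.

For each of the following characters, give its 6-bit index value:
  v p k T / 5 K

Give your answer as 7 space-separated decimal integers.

'v': a..z range, 26 + ord('v') − ord('a') = 47
'p': a..z range, 26 + ord('p') − ord('a') = 41
'k': a..z range, 26 + ord('k') − ord('a') = 36
'T': A..Z range, ord('T') − ord('A') = 19
'/': index 63
'5': 0..9 range, 52 + ord('5') − ord('0') = 57
'K': A..Z range, ord('K') − ord('A') = 10

Answer: 47 41 36 19 63 57 10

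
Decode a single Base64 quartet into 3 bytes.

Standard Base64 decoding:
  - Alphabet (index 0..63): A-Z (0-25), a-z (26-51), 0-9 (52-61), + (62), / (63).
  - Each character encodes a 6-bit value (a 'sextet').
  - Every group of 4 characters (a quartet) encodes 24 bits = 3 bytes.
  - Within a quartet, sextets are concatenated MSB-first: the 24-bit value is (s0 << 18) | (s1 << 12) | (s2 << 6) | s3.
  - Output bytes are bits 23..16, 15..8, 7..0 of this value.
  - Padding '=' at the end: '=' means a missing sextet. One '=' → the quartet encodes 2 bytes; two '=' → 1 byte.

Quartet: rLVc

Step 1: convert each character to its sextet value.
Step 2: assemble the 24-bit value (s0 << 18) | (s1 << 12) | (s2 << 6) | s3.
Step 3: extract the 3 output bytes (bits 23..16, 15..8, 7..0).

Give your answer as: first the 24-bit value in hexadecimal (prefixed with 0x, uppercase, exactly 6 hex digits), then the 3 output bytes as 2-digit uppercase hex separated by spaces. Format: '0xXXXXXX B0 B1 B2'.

Answer: 0xACB55C AC B5 5C

Derivation:
Sextets: r=43, L=11, V=21, c=28
24-bit: (43<<18) | (11<<12) | (21<<6) | 28
      = 0xAC0000 | 0x00B000 | 0x000540 | 0x00001C
      = 0xACB55C
Bytes: (v>>16)&0xFF=AC, (v>>8)&0xFF=B5, v&0xFF=5C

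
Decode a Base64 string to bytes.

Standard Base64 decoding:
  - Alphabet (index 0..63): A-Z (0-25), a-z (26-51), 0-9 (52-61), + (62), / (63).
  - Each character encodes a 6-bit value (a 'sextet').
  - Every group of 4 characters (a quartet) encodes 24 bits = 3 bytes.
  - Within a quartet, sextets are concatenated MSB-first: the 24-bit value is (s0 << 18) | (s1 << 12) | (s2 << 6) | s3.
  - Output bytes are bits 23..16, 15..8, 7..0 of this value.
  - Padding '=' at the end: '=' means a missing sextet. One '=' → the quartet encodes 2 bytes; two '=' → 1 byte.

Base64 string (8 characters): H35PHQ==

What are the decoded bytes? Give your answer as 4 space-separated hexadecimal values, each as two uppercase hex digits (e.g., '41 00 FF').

After char 0 ('H'=7): chars_in_quartet=1 acc=0x7 bytes_emitted=0
After char 1 ('3'=55): chars_in_quartet=2 acc=0x1F7 bytes_emitted=0
After char 2 ('5'=57): chars_in_quartet=3 acc=0x7DF9 bytes_emitted=0
After char 3 ('P'=15): chars_in_quartet=4 acc=0x1F7E4F -> emit 1F 7E 4F, reset; bytes_emitted=3
After char 4 ('H'=7): chars_in_quartet=1 acc=0x7 bytes_emitted=3
After char 5 ('Q'=16): chars_in_quartet=2 acc=0x1D0 bytes_emitted=3
Padding '==': partial quartet acc=0x1D0 -> emit 1D; bytes_emitted=4

Answer: 1F 7E 4F 1D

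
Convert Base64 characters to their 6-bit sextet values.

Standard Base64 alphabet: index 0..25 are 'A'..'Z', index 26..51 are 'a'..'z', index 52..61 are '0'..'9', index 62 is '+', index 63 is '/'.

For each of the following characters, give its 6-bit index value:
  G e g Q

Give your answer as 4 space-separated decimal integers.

Answer: 6 30 32 16

Derivation:
'G': A..Z range, ord('G') − ord('A') = 6
'e': a..z range, 26 + ord('e') − ord('a') = 30
'g': a..z range, 26 + ord('g') − ord('a') = 32
'Q': A..Z range, ord('Q') − ord('A') = 16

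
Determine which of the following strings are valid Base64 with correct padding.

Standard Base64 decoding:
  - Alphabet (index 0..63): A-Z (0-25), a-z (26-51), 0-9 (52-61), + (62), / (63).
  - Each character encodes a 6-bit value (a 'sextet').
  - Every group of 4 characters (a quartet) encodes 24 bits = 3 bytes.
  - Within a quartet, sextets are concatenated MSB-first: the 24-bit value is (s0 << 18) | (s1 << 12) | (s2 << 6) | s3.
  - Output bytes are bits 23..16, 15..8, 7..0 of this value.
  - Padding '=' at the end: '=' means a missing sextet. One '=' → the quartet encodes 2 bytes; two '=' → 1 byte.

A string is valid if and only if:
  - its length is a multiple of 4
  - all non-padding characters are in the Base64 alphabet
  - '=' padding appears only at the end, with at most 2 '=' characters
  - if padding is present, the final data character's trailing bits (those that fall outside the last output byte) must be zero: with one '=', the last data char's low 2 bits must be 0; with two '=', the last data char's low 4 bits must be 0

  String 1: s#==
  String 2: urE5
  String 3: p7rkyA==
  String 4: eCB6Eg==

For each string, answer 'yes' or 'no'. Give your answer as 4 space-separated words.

Answer: no yes yes yes

Derivation:
String 1: 's#==' → invalid (bad char(s): ['#'])
String 2: 'urE5' → valid
String 3: 'p7rkyA==' → valid
String 4: 'eCB6Eg==' → valid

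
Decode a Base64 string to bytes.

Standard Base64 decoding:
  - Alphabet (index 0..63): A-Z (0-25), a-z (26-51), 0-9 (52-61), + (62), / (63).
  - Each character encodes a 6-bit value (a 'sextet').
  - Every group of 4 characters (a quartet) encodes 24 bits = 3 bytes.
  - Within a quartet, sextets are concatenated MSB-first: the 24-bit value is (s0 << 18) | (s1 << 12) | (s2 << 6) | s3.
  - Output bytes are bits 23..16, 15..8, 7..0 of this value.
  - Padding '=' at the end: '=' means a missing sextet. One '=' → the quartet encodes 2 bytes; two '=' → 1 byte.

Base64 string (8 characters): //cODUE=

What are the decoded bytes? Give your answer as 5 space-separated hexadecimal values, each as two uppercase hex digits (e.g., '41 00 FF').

Answer: FF F7 0E 0D 41

Derivation:
After char 0 ('/'=63): chars_in_quartet=1 acc=0x3F bytes_emitted=0
After char 1 ('/'=63): chars_in_quartet=2 acc=0xFFF bytes_emitted=0
After char 2 ('c'=28): chars_in_quartet=3 acc=0x3FFDC bytes_emitted=0
After char 3 ('O'=14): chars_in_quartet=4 acc=0xFFF70E -> emit FF F7 0E, reset; bytes_emitted=3
After char 4 ('D'=3): chars_in_quartet=1 acc=0x3 bytes_emitted=3
After char 5 ('U'=20): chars_in_quartet=2 acc=0xD4 bytes_emitted=3
After char 6 ('E'=4): chars_in_quartet=3 acc=0x3504 bytes_emitted=3
Padding '=': partial quartet acc=0x3504 -> emit 0D 41; bytes_emitted=5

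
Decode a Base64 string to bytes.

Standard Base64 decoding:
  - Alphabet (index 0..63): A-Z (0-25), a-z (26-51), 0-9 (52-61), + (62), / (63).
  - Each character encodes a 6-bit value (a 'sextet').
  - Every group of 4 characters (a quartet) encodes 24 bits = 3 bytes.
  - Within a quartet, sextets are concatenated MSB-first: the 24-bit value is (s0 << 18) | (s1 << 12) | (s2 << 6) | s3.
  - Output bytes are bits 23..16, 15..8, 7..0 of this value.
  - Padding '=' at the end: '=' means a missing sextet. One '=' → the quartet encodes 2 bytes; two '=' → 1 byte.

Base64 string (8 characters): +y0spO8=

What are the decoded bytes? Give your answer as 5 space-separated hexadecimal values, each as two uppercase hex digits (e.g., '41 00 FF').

Answer: FB 2D 2C A4 EF

Derivation:
After char 0 ('+'=62): chars_in_quartet=1 acc=0x3E bytes_emitted=0
After char 1 ('y'=50): chars_in_quartet=2 acc=0xFB2 bytes_emitted=0
After char 2 ('0'=52): chars_in_quartet=3 acc=0x3ECB4 bytes_emitted=0
After char 3 ('s'=44): chars_in_quartet=4 acc=0xFB2D2C -> emit FB 2D 2C, reset; bytes_emitted=3
After char 4 ('p'=41): chars_in_quartet=1 acc=0x29 bytes_emitted=3
After char 5 ('O'=14): chars_in_quartet=2 acc=0xA4E bytes_emitted=3
After char 6 ('8'=60): chars_in_quartet=3 acc=0x293BC bytes_emitted=3
Padding '=': partial quartet acc=0x293BC -> emit A4 EF; bytes_emitted=5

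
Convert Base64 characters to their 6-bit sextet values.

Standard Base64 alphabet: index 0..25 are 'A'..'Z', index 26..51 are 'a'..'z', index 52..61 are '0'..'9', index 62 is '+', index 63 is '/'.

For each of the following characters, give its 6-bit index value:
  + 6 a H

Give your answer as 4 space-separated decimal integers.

'+': index 62
'6': 0..9 range, 52 + ord('6') − ord('0') = 58
'a': a..z range, 26 + ord('a') − ord('a') = 26
'H': A..Z range, ord('H') − ord('A') = 7

Answer: 62 58 26 7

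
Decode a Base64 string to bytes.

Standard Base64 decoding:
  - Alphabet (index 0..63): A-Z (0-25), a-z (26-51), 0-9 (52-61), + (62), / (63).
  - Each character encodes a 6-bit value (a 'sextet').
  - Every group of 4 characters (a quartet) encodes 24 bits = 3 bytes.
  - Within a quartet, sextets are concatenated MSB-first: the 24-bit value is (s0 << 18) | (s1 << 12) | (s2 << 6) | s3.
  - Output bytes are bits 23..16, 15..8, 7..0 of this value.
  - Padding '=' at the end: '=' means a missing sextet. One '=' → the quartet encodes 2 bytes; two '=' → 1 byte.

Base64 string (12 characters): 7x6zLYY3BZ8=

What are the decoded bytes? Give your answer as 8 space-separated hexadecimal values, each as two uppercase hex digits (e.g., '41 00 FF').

After char 0 ('7'=59): chars_in_quartet=1 acc=0x3B bytes_emitted=0
After char 1 ('x'=49): chars_in_quartet=2 acc=0xEF1 bytes_emitted=0
After char 2 ('6'=58): chars_in_quartet=3 acc=0x3BC7A bytes_emitted=0
After char 3 ('z'=51): chars_in_quartet=4 acc=0xEF1EB3 -> emit EF 1E B3, reset; bytes_emitted=3
After char 4 ('L'=11): chars_in_quartet=1 acc=0xB bytes_emitted=3
After char 5 ('Y'=24): chars_in_quartet=2 acc=0x2D8 bytes_emitted=3
After char 6 ('Y'=24): chars_in_quartet=3 acc=0xB618 bytes_emitted=3
After char 7 ('3'=55): chars_in_quartet=4 acc=0x2D8637 -> emit 2D 86 37, reset; bytes_emitted=6
After char 8 ('B'=1): chars_in_quartet=1 acc=0x1 bytes_emitted=6
After char 9 ('Z'=25): chars_in_quartet=2 acc=0x59 bytes_emitted=6
After char 10 ('8'=60): chars_in_quartet=3 acc=0x167C bytes_emitted=6
Padding '=': partial quartet acc=0x167C -> emit 05 9F; bytes_emitted=8

Answer: EF 1E B3 2D 86 37 05 9F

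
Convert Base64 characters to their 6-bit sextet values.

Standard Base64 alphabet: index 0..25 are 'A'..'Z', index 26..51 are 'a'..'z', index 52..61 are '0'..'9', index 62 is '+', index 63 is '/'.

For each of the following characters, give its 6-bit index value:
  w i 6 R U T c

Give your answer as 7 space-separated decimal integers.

Answer: 48 34 58 17 20 19 28

Derivation:
'w': a..z range, 26 + ord('w') − ord('a') = 48
'i': a..z range, 26 + ord('i') − ord('a') = 34
'6': 0..9 range, 52 + ord('6') − ord('0') = 58
'R': A..Z range, ord('R') − ord('A') = 17
'U': A..Z range, ord('U') − ord('A') = 20
'T': A..Z range, ord('T') − ord('A') = 19
'c': a..z range, 26 + ord('c') − ord('a') = 28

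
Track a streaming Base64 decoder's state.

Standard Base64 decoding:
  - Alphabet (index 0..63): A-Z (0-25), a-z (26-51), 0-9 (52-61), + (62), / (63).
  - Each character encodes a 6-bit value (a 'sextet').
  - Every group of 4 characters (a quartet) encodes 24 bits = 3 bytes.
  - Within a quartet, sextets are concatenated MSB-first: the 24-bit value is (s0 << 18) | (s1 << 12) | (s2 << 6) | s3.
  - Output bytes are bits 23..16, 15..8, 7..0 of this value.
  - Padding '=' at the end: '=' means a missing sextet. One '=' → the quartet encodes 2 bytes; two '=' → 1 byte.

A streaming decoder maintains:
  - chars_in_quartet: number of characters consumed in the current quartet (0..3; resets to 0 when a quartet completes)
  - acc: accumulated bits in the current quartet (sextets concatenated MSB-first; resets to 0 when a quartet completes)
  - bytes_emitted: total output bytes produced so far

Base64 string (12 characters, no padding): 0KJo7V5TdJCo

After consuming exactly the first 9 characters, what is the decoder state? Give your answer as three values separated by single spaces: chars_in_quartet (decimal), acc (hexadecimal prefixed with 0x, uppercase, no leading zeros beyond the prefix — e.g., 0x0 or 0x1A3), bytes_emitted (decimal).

Answer: 1 0x1D 6

Derivation:
After char 0 ('0'=52): chars_in_quartet=1 acc=0x34 bytes_emitted=0
After char 1 ('K'=10): chars_in_quartet=2 acc=0xD0A bytes_emitted=0
After char 2 ('J'=9): chars_in_quartet=3 acc=0x34289 bytes_emitted=0
After char 3 ('o'=40): chars_in_quartet=4 acc=0xD0A268 -> emit D0 A2 68, reset; bytes_emitted=3
After char 4 ('7'=59): chars_in_quartet=1 acc=0x3B bytes_emitted=3
After char 5 ('V'=21): chars_in_quartet=2 acc=0xED5 bytes_emitted=3
After char 6 ('5'=57): chars_in_quartet=3 acc=0x3B579 bytes_emitted=3
After char 7 ('T'=19): chars_in_quartet=4 acc=0xED5E53 -> emit ED 5E 53, reset; bytes_emitted=6
After char 8 ('d'=29): chars_in_quartet=1 acc=0x1D bytes_emitted=6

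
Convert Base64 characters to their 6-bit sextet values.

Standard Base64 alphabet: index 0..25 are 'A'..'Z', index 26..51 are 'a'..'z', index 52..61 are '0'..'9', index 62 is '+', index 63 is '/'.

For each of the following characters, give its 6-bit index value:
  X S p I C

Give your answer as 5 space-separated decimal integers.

'X': A..Z range, ord('X') − ord('A') = 23
'S': A..Z range, ord('S') − ord('A') = 18
'p': a..z range, 26 + ord('p') − ord('a') = 41
'I': A..Z range, ord('I') − ord('A') = 8
'C': A..Z range, ord('C') − ord('A') = 2

Answer: 23 18 41 8 2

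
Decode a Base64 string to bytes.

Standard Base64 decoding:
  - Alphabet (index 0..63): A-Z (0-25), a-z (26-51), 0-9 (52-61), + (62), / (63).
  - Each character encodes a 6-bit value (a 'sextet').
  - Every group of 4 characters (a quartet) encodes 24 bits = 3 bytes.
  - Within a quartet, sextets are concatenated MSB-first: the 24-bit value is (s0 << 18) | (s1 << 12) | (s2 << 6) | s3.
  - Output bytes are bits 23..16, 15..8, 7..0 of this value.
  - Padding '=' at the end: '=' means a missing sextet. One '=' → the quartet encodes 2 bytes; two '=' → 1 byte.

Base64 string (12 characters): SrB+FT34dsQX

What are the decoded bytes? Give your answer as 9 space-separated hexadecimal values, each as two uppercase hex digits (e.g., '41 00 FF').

Answer: 4A B0 7E 15 3D F8 76 C4 17

Derivation:
After char 0 ('S'=18): chars_in_quartet=1 acc=0x12 bytes_emitted=0
After char 1 ('r'=43): chars_in_quartet=2 acc=0x4AB bytes_emitted=0
After char 2 ('B'=1): chars_in_quartet=3 acc=0x12AC1 bytes_emitted=0
After char 3 ('+'=62): chars_in_quartet=4 acc=0x4AB07E -> emit 4A B0 7E, reset; bytes_emitted=3
After char 4 ('F'=5): chars_in_quartet=1 acc=0x5 bytes_emitted=3
After char 5 ('T'=19): chars_in_quartet=2 acc=0x153 bytes_emitted=3
After char 6 ('3'=55): chars_in_quartet=3 acc=0x54F7 bytes_emitted=3
After char 7 ('4'=56): chars_in_quartet=4 acc=0x153DF8 -> emit 15 3D F8, reset; bytes_emitted=6
After char 8 ('d'=29): chars_in_quartet=1 acc=0x1D bytes_emitted=6
After char 9 ('s'=44): chars_in_quartet=2 acc=0x76C bytes_emitted=6
After char 10 ('Q'=16): chars_in_quartet=3 acc=0x1DB10 bytes_emitted=6
After char 11 ('X'=23): chars_in_quartet=4 acc=0x76C417 -> emit 76 C4 17, reset; bytes_emitted=9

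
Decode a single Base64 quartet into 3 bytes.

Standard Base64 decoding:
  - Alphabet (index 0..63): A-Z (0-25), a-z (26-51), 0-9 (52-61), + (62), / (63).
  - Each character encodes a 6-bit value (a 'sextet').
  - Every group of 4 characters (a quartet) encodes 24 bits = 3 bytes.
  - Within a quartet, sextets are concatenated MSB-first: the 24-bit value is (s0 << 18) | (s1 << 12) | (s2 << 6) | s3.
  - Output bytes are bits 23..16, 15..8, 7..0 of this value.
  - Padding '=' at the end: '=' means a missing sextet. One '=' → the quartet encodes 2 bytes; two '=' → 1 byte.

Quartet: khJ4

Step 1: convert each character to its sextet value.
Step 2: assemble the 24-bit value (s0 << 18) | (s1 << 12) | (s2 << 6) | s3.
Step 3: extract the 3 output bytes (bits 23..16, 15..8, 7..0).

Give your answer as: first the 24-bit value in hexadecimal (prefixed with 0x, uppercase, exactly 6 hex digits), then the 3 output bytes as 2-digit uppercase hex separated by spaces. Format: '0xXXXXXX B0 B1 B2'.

Answer: 0x921278 92 12 78

Derivation:
Sextets: k=36, h=33, J=9, 4=56
24-bit: (36<<18) | (33<<12) | (9<<6) | 56
      = 0x900000 | 0x021000 | 0x000240 | 0x000038
      = 0x921278
Bytes: (v>>16)&0xFF=92, (v>>8)&0xFF=12, v&0xFF=78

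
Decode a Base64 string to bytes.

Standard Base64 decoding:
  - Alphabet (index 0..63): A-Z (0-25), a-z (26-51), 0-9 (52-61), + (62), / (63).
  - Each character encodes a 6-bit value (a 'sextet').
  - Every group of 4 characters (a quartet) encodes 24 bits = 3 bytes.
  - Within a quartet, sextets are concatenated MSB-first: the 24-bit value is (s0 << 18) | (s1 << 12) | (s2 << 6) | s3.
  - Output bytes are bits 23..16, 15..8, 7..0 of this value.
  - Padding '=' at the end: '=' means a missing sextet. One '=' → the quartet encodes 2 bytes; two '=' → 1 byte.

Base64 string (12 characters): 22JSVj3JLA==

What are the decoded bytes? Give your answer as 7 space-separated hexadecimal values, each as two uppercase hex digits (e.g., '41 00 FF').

After char 0 ('2'=54): chars_in_quartet=1 acc=0x36 bytes_emitted=0
After char 1 ('2'=54): chars_in_quartet=2 acc=0xDB6 bytes_emitted=0
After char 2 ('J'=9): chars_in_quartet=3 acc=0x36D89 bytes_emitted=0
After char 3 ('S'=18): chars_in_quartet=4 acc=0xDB6252 -> emit DB 62 52, reset; bytes_emitted=3
After char 4 ('V'=21): chars_in_quartet=1 acc=0x15 bytes_emitted=3
After char 5 ('j'=35): chars_in_quartet=2 acc=0x563 bytes_emitted=3
After char 6 ('3'=55): chars_in_quartet=3 acc=0x158F7 bytes_emitted=3
After char 7 ('J'=9): chars_in_quartet=4 acc=0x563DC9 -> emit 56 3D C9, reset; bytes_emitted=6
After char 8 ('L'=11): chars_in_quartet=1 acc=0xB bytes_emitted=6
After char 9 ('A'=0): chars_in_quartet=2 acc=0x2C0 bytes_emitted=6
Padding '==': partial quartet acc=0x2C0 -> emit 2C; bytes_emitted=7

Answer: DB 62 52 56 3D C9 2C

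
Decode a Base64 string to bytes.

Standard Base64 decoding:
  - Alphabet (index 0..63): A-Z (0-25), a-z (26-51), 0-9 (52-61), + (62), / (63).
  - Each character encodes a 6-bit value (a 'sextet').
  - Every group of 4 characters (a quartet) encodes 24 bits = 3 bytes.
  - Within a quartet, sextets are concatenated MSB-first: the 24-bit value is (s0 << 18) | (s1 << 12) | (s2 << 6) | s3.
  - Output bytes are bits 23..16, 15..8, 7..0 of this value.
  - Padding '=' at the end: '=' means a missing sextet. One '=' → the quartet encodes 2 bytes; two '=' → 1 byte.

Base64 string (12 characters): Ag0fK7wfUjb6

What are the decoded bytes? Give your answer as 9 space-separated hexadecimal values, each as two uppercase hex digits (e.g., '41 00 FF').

After char 0 ('A'=0): chars_in_quartet=1 acc=0x0 bytes_emitted=0
After char 1 ('g'=32): chars_in_quartet=2 acc=0x20 bytes_emitted=0
After char 2 ('0'=52): chars_in_quartet=3 acc=0x834 bytes_emitted=0
After char 3 ('f'=31): chars_in_quartet=4 acc=0x20D1F -> emit 02 0D 1F, reset; bytes_emitted=3
After char 4 ('K'=10): chars_in_quartet=1 acc=0xA bytes_emitted=3
After char 5 ('7'=59): chars_in_quartet=2 acc=0x2BB bytes_emitted=3
After char 6 ('w'=48): chars_in_quartet=3 acc=0xAEF0 bytes_emitted=3
After char 7 ('f'=31): chars_in_quartet=4 acc=0x2BBC1F -> emit 2B BC 1F, reset; bytes_emitted=6
After char 8 ('U'=20): chars_in_quartet=1 acc=0x14 bytes_emitted=6
After char 9 ('j'=35): chars_in_quartet=2 acc=0x523 bytes_emitted=6
After char 10 ('b'=27): chars_in_quartet=3 acc=0x148DB bytes_emitted=6
After char 11 ('6'=58): chars_in_quartet=4 acc=0x5236FA -> emit 52 36 FA, reset; bytes_emitted=9

Answer: 02 0D 1F 2B BC 1F 52 36 FA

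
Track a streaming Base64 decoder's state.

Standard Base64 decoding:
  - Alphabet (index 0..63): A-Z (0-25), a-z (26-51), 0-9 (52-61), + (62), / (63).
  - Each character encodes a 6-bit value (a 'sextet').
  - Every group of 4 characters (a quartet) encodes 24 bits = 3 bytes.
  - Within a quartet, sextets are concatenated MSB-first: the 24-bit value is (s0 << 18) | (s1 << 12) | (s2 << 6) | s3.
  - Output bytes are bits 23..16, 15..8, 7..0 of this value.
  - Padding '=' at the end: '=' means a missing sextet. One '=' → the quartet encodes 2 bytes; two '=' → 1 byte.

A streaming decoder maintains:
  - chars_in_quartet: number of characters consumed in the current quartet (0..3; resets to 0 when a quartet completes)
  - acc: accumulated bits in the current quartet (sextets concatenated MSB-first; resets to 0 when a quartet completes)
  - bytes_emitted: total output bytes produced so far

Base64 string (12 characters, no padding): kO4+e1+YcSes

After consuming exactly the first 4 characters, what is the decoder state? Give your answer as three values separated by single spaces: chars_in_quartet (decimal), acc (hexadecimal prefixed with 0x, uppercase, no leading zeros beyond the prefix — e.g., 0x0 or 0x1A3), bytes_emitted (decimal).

After char 0 ('k'=36): chars_in_quartet=1 acc=0x24 bytes_emitted=0
After char 1 ('O'=14): chars_in_quartet=2 acc=0x90E bytes_emitted=0
After char 2 ('4'=56): chars_in_quartet=3 acc=0x243B8 bytes_emitted=0
After char 3 ('+'=62): chars_in_quartet=4 acc=0x90EE3E -> emit 90 EE 3E, reset; bytes_emitted=3

Answer: 0 0x0 3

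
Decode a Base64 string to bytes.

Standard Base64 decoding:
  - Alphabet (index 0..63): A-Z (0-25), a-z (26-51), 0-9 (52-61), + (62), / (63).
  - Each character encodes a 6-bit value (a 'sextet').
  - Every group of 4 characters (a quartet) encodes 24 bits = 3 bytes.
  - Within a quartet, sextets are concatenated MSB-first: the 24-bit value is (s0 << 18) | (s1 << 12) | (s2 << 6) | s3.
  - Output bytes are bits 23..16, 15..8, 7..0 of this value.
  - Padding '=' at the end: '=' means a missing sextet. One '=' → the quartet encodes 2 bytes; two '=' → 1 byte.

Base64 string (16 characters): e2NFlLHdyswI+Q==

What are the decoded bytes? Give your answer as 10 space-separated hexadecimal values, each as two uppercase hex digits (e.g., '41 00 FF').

Answer: 7B 63 45 94 B1 DD CA CC 08 F9

Derivation:
After char 0 ('e'=30): chars_in_quartet=1 acc=0x1E bytes_emitted=0
After char 1 ('2'=54): chars_in_quartet=2 acc=0x7B6 bytes_emitted=0
After char 2 ('N'=13): chars_in_quartet=3 acc=0x1ED8D bytes_emitted=0
After char 3 ('F'=5): chars_in_quartet=4 acc=0x7B6345 -> emit 7B 63 45, reset; bytes_emitted=3
After char 4 ('l'=37): chars_in_quartet=1 acc=0x25 bytes_emitted=3
After char 5 ('L'=11): chars_in_quartet=2 acc=0x94B bytes_emitted=3
After char 6 ('H'=7): chars_in_quartet=3 acc=0x252C7 bytes_emitted=3
After char 7 ('d'=29): chars_in_quartet=4 acc=0x94B1DD -> emit 94 B1 DD, reset; bytes_emitted=6
After char 8 ('y'=50): chars_in_quartet=1 acc=0x32 bytes_emitted=6
After char 9 ('s'=44): chars_in_quartet=2 acc=0xCAC bytes_emitted=6
After char 10 ('w'=48): chars_in_quartet=3 acc=0x32B30 bytes_emitted=6
After char 11 ('I'=8): chars_in_quartet=4 acc=0xCACC08 -> emit CA CC 08, reset; bytes_emitted=9
After char 12 ('+'=62): chars_in_quartet=1 acc=0x3E bytes_emitted=9
After char 13 ('Q'=16): chars_in_quartet=2 acc=0xF90 bytes_emitted=9
Padding '==': partial quartet acc=0xF90 -> emit F9; bytes_emitted=10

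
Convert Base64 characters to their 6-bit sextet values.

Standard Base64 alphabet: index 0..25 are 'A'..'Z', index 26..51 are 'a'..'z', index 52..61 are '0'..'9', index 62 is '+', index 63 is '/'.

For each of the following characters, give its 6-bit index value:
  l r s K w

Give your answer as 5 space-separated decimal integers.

'l': a..z range, 26 + ord('l') − ord('a') = 37
'r': a..z range, 26 + ord('r') − ord('a') = 43
's': a..z range, 26 + ord('s') − ord('a') = 44
'K': A..Z range, ord('K') − ord('A') = 10
'w': a..z range, 26 + ord('w') − ord('a') = 48

Answer: 37 43 44 10 48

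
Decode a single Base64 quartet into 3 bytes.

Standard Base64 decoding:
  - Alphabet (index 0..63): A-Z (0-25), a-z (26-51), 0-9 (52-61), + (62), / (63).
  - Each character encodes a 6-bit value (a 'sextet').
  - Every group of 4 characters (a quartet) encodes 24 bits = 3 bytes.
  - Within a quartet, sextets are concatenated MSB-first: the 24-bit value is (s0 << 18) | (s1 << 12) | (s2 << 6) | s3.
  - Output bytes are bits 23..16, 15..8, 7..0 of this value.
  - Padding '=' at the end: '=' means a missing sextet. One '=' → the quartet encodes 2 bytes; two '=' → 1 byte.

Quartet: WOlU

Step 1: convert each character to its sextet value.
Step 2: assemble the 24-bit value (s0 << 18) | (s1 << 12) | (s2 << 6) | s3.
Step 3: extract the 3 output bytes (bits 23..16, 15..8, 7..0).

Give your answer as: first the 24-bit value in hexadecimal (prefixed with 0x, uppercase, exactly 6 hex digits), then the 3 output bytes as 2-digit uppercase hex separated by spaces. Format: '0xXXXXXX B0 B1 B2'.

Answer: 0x58E954 58 E9 54

Derivation:
Sextets: W=22, O=14, l=37, U=20
24-bit: (22<<18) | (14<<12) | (37<<6) | 20
      = 0x580000 | 0x00E000 | 0x000940 | 0x000014
      = 0x58E954
Bytes: (v>>16)&0xFF=58, (v>>8)&0xFF=E9, v&0xFF=54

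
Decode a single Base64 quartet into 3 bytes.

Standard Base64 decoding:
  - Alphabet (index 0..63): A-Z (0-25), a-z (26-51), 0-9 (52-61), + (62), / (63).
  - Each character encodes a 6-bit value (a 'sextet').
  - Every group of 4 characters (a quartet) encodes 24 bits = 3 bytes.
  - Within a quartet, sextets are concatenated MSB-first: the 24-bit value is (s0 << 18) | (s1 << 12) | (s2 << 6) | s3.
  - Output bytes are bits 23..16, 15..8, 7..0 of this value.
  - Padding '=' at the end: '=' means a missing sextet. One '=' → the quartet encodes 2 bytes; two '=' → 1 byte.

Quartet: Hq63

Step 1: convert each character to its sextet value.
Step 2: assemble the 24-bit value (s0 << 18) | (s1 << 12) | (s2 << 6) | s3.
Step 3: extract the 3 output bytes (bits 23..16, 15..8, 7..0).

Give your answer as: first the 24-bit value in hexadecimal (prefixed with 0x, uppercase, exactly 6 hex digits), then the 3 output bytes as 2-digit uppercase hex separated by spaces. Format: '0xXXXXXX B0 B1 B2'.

Answer: 0x1EAEB7 1E AE B7

Derivation:
Sextets: H=7, q=42, 6=58, 3=55
24-bit: (7<<18) | (42<<12) | (58<<6) | 55
      = 0x1C0000 | 0x02A000 | 0x000E80 | 0x000037
      = 0x1EAEB7
Bytes: (v>>16)&0xFF=1E, (v>>8)&0xFF=AE, v&0xFF=B7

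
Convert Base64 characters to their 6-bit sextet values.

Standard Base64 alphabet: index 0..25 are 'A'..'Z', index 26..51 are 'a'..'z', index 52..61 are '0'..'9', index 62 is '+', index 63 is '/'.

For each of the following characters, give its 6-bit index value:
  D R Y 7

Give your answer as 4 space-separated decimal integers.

'D': A..Z range, ord('D') − ord('A') = 3
'R': A..Z range, ord('R') − ord('A') = 17
'Y': A..Z range, ord('Y') − ord('A') = 24
'7': 0..9 range, 52 + ord('7') − ord('0') = 59

Answer: 3 17 24 59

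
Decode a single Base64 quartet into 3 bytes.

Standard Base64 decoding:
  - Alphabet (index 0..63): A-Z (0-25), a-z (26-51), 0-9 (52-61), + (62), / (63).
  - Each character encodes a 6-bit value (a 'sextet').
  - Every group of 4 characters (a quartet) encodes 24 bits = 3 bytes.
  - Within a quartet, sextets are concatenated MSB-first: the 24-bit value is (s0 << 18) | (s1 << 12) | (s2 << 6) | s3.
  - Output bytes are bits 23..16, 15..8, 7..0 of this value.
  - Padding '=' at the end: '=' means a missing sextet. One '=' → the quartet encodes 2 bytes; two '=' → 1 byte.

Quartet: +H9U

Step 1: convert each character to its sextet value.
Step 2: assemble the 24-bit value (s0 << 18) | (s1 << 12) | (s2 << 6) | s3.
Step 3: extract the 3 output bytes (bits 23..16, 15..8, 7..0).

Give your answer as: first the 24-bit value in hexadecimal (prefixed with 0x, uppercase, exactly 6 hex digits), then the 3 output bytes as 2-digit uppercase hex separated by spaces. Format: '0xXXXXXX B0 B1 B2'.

Answer: 0xF87F54 F8 7F 54

Derivation:
Sextets: +=62, H=7, 9=61, U=20
24-bit: (62<<18) | (7<<12) | (61<<6) | 20
      = 0xF80000 | 0x007000 | 0x000F40 | 0x000014
      = 0xF87F54
Bytes: (v>>16)&0xFF=F8, (v>>8)&0xFF=7F, v&0xFF=54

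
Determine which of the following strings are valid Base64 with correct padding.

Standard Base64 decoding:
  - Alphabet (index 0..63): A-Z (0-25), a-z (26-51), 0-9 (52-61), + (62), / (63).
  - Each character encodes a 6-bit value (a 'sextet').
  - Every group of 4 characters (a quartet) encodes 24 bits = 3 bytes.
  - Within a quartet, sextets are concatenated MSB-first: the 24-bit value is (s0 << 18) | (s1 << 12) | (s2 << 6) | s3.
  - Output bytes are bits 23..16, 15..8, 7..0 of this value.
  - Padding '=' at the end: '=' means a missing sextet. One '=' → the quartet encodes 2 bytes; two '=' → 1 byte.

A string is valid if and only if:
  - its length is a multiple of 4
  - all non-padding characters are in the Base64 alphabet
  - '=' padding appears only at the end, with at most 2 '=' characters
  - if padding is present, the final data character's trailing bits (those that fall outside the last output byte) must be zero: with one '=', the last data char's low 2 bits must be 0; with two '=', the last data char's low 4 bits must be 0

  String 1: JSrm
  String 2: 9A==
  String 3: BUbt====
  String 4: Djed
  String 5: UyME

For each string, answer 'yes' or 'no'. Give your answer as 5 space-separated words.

Answer: yes yes no yes yes

Derivation:
String 1: 'JSrm' → valid
String 2: '9A==' → valid
String 3: 'BUbt====' → invalid (4 pad chars (max 2))
String 4: 'Djed' → valid
String 5: 'UyME' → valid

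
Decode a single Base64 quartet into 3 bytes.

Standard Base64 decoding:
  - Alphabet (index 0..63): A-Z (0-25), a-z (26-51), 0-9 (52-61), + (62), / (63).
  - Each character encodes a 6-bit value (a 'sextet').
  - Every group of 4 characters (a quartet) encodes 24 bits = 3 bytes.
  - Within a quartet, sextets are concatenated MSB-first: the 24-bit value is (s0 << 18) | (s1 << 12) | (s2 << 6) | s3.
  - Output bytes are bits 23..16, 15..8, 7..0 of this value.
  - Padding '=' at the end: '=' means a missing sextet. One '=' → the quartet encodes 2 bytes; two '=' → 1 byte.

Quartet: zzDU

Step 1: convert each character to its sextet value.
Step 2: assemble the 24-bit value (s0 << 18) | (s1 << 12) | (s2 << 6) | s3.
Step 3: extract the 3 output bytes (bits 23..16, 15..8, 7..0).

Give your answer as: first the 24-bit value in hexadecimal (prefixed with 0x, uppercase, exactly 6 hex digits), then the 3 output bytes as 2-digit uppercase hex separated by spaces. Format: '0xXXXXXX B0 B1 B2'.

Answer: 0xCF30D4 CF 30 D4

Derivation:
Sextets: z=51, z=51, D=3, U=20
24-bit: (51<<18) | (51<<12) | (3<<6) | 20
      = 0xCC0000 | 0x033000 | 0x0000C0 | 0x000014
      = 0xCF30D4
Bytes: (v>>16)&0xFF=CF, (v>>8)&0xFF=30, v&0xFF=D4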